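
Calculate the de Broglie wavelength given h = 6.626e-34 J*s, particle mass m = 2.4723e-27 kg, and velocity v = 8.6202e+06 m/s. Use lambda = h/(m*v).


lambda = h / (m * v)
= 6.626e-34 / (2.4723e-27 * 8.6202e+06)
= 6.626e-34 / 2.1312e-20
= 3.1091e-14 m

3.1091e-14


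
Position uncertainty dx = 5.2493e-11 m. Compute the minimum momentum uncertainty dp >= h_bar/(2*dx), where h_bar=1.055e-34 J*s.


dp = h_bar / (2 * dx)
= 1.055e-34 / (2 * 5.2493e-11)
= 1.055e-34 / 1.0499e-10
= 1.0049e-24 kg*m/s

1.0049e-24


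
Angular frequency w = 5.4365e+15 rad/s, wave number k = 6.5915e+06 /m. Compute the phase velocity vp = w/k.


vp = w / k
= 5.4365e+15 / 6.5915e+06
= 8.2477e+08 m/s

8.2477e+08


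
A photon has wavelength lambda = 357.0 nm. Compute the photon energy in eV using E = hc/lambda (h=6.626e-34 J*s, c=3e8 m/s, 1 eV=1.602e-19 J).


E = hc / lambda
= (6.626e-34)(3e8) / (357.0e-9)
= 1.9878e-25 / 3.5700e-07
= 5.5681e-19 J
Converting to eV: 5.5681e-19 / 1.602e-19
= 3.4757 eV

3.4757


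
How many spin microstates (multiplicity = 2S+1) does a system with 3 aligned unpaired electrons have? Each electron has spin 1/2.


Total spin S = N * (1/2) = 3 * 0.5 = 1.5
Spin multiplicity = 2S + 1
= 2 * 1.5 + 1
= 4

4


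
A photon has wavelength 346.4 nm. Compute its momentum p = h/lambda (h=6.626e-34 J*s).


p = h / lambda
= 6.626e-34 / (346.4e-9)
= 6.626e-34 / 3.4640e-07
= 1.9128e-27 kg*m/s

1.9128e-27


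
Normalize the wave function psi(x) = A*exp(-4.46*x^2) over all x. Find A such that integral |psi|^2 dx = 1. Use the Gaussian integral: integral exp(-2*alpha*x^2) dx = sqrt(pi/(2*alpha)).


integral |psi|^2 dx = A^2 * sqrt(pi/(2*alpha)) = 1
A^2 = sqrt(2*alpha/pi)
= sqrt(2 * 4.46 / pi)
= 1.685029
A = sqrt(1.685029)
= 1.2981

1.2981


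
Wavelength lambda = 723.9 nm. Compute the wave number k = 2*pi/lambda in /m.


k = 2 * pi / lambda
= 6.2832 / (723.9e-9)
= 6.2832 / 7.2390e-07
= 8.6796e+06 /m

8.6796e+06


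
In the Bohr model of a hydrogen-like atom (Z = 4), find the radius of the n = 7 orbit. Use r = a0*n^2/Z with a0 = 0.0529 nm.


r = a0 * n^2 / Z
= 0.0529 * 7^2 / 4
= 0.0529 * 49 / 4
= 0.648 nm

0.648


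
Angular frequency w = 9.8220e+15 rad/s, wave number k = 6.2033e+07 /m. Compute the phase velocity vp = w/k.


vp = w / k
= 9.8220e+15 / 6.2033e+07
= 1.5834e+08 m/s

1.5834e+08


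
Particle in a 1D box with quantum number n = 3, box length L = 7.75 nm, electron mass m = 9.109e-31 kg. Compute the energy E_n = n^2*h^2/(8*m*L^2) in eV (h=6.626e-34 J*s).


E = n^2 * h^2 / (8 * m * L^2)
= 3^2 * (6.626e-34)^2 / (8 * 9.109e-31 * (7.75e-9)^2)
= 9 * 4.3904e-67 / (8 * 9.109e-31 * 6.0063e-17)
= 9.0278e-21 J
= 0.0564 eV

0.0564


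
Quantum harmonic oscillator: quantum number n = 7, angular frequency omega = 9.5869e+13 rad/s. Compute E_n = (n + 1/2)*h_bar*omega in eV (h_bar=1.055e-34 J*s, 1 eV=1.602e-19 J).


E = (n + 1/2) * h_bar * omega
= (7 + 0.5) * 1.055e-34 * 9.5869e+13
= 7.5 * 1.0114e-20
= 7.5856e-20 J
= 0.4735 eV

0.4735


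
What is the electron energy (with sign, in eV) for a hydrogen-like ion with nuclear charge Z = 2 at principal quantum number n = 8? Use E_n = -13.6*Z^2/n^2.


E_n = -13.6 * Z^2 / n^2
= -13.6 * 2^2 / 8^2
= -13.6 * 4 / 64
= -0.85 eV

-0.85


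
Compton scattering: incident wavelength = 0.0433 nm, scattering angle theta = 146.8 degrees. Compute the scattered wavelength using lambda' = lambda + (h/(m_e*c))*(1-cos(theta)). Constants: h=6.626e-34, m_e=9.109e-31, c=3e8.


Compton wavelength: h/(m_e*c) = 2.4247e-12 m
d_lambda = 2.4247e-12 * (1 - cos(146.8 deg))
= 2.4247e-12 * 1.836764
= 4.4536e-12 m = 0.004454 nm
lambda' = 0.0433 + 0.004454
= 0.047754 nm

0.047754


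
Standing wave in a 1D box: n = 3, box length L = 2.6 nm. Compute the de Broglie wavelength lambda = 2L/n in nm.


lambda = 2L / n
= 2 * 2.6 / 3
= 5.2 / 3
= 1.7333 nm

1.7333


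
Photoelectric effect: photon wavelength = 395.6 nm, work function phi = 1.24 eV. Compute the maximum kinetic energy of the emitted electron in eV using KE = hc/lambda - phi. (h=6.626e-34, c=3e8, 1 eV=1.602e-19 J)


E_photon = hc / lambda
= (6.626e-34)(3e8) / (395.6e-9)
= 5.0248e-19 J
= 3.1366 eV
KE = E_photon - phi
= 3.1366 - 1.24
= 1.8966 eV

1.8966


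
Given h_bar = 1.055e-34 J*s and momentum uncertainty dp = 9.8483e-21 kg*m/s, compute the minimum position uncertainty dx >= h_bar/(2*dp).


dx = h_bar / (2 * dp)
= 1.055e-34 / (2 * 9.8483e-21)
= 1.055e-34 / 1.9697e-20
= 5.3563e-15 m

5.3563e-15


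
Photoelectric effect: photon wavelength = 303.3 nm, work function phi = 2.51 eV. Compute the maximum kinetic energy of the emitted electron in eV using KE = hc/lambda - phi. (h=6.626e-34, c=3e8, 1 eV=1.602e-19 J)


E_photon = hc / lambda
= (6.626e-34)(3e8) / (303.3e-9)
= 6.5539e-19 J
= 4.0911 eV
KE = E_photon - phi
= 4.0911 - 2.51
= 1.5811 eV

1.5811


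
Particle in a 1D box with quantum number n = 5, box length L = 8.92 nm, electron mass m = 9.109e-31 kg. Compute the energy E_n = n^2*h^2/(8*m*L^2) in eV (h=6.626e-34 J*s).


E = n^2 * h^2 / (8 * m * L^2)
= 5^2 * (6.626e-34)^2 / (8 * 9.109e-31 * (8.92e-9)^2)
= 25 * 4.3904e-67 / (8 * 9.109e-31 * 7.9566e-17)
= 1.8930e-20 J
= 0.1182 eV

0.1182


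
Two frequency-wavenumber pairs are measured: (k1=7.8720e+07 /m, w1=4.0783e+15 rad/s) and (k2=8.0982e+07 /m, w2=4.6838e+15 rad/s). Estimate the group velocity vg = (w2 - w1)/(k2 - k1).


vg = (w2 - w1) / (k2 - k1)
= (4.6838e+15 - 4.0783e+15) / (8.0982e+07 - 7.8720e+07)
= 6.0550e+14 / 2.2620e+06
= 2.6768e+08 m/s

2.6768e+08


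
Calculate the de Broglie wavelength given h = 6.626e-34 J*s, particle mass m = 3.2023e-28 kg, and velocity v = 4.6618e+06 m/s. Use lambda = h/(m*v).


lambda = h / (m * v)
= 6.626e-34 / (3.2023e-28 * 4.6618e+06)
= 6.626e-34 / 1.4928e-21
= 4.4385e-13 m

4.4385e-13


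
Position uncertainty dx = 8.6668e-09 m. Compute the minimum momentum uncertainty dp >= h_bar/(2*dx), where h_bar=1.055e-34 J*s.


dp = h_bar / (2 * dx)
= 1.055e-34 / (2 * 8.6668e-09)
= 1.055e-34 / 1.7334e-08
= 6.0864e-27 kg*m/s

6.0864e-27


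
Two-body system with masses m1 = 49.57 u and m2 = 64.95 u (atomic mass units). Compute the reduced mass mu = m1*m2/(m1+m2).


mu = m1 * m2 / (m1 + m2)
= 49.57 * 64.95 / (49.57 + 64.95)
= 3219.5715 / 114.52
= 28.1136 u

28.1136


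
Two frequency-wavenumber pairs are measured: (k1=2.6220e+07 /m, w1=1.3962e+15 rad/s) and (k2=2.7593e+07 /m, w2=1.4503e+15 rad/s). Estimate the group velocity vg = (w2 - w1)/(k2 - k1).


vg = (w2 - w1) / (k2 - k1)
= (1.4503e+15 - 1.3962e+15) / (2.7593e+07 - 2.6220e+07)
= 5.4100e+13 / 1.3730e+06
= 3.9403e+07 m/s

3.9403e+07


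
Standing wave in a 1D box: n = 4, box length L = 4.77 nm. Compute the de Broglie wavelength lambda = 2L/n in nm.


lambda = 2L / n
= 2 * 4.77 / 4
= 9.54 / 4
= 2.385 nm

2.385


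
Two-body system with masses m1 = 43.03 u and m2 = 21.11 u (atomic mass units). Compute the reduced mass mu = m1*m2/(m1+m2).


mu = m1 * m2 / (m1 + m2)
= 43.03 * 21.11 / (43.03 + 21.11)
= 908.3633 / 64.14
= 14.1622 u

14.1622


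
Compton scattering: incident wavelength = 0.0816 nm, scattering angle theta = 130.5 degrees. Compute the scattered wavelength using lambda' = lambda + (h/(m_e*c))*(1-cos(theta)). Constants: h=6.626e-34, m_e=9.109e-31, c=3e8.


Compton wavelength: h/(m_e*c) = 2.4247e-12 m
d_lambda = 2.4247e-12 * (1 - cos(130.5 deg))
= 2.4247e-12 * 1.649448
= 3.9994e-12 m = 0.003999 nm
lambda' = 0.0816 + 0.003999
= 0.085599 nm

0.085599


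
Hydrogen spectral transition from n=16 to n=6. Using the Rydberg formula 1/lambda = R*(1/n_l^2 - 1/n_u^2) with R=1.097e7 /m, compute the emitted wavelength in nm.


1/lambda = R * (1/n_l^2 - 1/n_u^2)
= 1.097e7 * (1/6^2 - 1/16^2)
= 1.097e7 * (0.027778 - 0.003906)
= 1.097e7 * 0.023872
= 2.6187e+05 /m
lambda = 1 / 2.6187e+05 = 3818.679 nm

3818.679


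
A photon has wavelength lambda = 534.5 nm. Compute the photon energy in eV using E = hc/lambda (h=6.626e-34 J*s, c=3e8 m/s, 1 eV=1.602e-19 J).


E = hc / lambda
= (6.626e-34)(3e8) / (534.5e-9)
= 1.9878e-25 / 5.3450e-07
= 3.7190e-19 J
Converting to eV: 3.7190e-19 / 1.602e-19
= 2.3215 eV

2.3215


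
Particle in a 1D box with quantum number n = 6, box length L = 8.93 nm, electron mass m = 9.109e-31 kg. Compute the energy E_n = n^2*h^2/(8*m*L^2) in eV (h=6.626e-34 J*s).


E = n^2 * h^2 / (8 * m * L^2)
= 6^2 * (6.626e-34)^2 / (8 * 9.109e-31 * (8.93e-9)^2)
= 36 * 4.3904e-67 / (8 * 9.109e-31 * 7.9745e-17)
= 2.7198e-20 J
= 0.1698 eV

0.1698


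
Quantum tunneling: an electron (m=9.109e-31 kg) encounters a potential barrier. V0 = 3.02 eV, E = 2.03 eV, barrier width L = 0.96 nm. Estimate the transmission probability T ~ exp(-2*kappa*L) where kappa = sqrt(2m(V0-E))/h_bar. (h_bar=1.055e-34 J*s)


V0 - E = 0.99 eV = 1.5860e-19 J
kappa = sqrt(2 * m * (V0-E)) / h_bar
= sqrt(2 * 9.109e-31 * 1.5860e-19) / 1.055e-34
= 5.0950e+09 /m
2*kappa*L = 2 * 5.0950e+09 * 0.96e-9
= 9.7825
T = exp(-9.7825) = 5.643294e-05

5.643294e-05


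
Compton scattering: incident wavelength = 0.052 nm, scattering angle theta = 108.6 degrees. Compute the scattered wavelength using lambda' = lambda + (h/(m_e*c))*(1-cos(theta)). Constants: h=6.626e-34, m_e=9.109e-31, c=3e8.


Compton wavelength: h/(m_e*c) = 2.4247e-12 m
d_lambda = 2.4247e-12 * (1 - cos(108.6 deg))
= 2.4247e-12 * 1.318959
= 3.1981e-12 m = 0.003198 nm
lambda' = 0.052 + 0.003198
= 0.055198 nm

0.055198


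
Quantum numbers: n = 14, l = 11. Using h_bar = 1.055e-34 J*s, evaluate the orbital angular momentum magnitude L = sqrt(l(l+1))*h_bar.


L = sqrt(l*(l+1)) * h_bar
= sqrt(11 * 12) * 1.055e-34
= sqrt(132) * 1.055e-34
= 11.4891 * 1.055e-34
= 1.2121e-33 J*s

1.2121e-33


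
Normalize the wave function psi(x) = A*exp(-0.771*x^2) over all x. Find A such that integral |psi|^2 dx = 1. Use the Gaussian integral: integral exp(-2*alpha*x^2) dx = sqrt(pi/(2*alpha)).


integral |psi|^2 dx = A^2 * sqrt(pi/(2*alpha)) = 1
A^2 = sqrt(2*alpha/pi)
= sqrt(2 * 0.771 / pi)
= 0.700595
A = sqrt(0.700595)
= 0.837

0.837


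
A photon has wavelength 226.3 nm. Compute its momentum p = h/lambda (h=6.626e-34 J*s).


p = h / lambda
= 6.626e-34 / (226.3e-9)
= 6.626e-34 / 2.2630e-07
= 2.9280e-27 kg*m/s

2.9280e-27


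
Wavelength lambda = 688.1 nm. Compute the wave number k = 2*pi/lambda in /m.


k = 2 * pi / lambda
= 6.2832 / (688.1e-9)
= 6.2832 / 6.8810e-07
= 9.1312e+06 /m

9.1312e+06


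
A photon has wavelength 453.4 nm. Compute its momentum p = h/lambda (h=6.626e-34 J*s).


p = h / lambda
= 6.626e-34 / (453.4e-9)
= 6.626e-34 / 4.5340e-07
= 1.4614e-27 kg*m/s

1.4614e-27


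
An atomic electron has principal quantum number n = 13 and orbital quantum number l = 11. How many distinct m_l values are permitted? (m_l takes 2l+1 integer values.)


m_l ranges from -l to +l in integer steps
So m_l goes from -11 to +11
Count = 2l + 1 = 2*11 + 1
= 23

23


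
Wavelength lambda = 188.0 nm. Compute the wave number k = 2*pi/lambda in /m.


k = 2 * pi / lambda
= 6.2832 / (188.0e-9)
= 6.2832 / 1.8800e-07
= 3.3421e+07 /m

3.3421e+07


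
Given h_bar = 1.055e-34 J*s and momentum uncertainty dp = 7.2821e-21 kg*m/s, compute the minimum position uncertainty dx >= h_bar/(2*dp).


dx = h_bar / (2 * dp)
= 1.055e-34 / (2 * 7.2821e-21)
= 1.055e-34 / 1.4564e-20
= 7.2438e-15 m

7.2438e-15


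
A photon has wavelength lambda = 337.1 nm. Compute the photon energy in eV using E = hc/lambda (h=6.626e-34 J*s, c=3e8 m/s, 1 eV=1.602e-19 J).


E = hc / lambda
= (6.626e-34)(3e8) / (337.1e-9)
= 1.9878e-25 / 3.3710e-07
= 5.8968e-19 J
Converting to eV: 5.8968e-19 / 1.602e-19
= 3.6809 eV

3.6809


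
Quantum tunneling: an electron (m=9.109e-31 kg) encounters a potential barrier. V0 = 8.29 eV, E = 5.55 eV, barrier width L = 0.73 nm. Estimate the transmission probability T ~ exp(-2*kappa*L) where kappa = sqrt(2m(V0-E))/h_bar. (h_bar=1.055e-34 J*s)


V0 - E = 2.74 eV = 4.3895e-19 J
kappa = sqrt(2 * m * (V0-E)) / h_bar
= sqrt(2 * 9.109e-31 * 4.3895e-19) / 1.055e-34
= 8.4763e+09 /m
2*kappa*L = 2 * 8.4763e+09 * 0.73e-9
= 12.3753
T = exp(-12.3753) = 4.221399e-06

4.221399e-06


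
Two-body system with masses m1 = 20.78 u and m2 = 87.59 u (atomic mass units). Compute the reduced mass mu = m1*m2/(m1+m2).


mu = m1 * m2 / (m1 + m2)
= 20.78 * 87.59 / (20.78 + 87.59)
= 1820.1202 / 108.37
= 16.7954 u

16.7954


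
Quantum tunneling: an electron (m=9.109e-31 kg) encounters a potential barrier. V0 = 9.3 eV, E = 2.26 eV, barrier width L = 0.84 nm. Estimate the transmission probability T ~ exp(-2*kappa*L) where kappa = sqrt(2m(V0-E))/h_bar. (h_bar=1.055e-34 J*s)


V0 - E = 7.04 eV = 1.1278e-18 J
kappa = sqrt(2 * m * (V0-E)) / h_bar
= sqrt(2 * 9.109e-31 * 1.1278e-18) / 1.055e-34
= 1.3587e+10 /m
2*kappa*L = 2 * 1.3587e+10 * 0.84e-9
= 22.8257
T = exp(-22.8257) = 1.221545e-10

1.221545e-10


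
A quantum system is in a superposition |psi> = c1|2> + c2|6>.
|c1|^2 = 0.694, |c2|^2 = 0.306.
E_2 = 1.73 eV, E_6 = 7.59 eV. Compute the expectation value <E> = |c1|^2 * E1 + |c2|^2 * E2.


<E> = |c1|^2 * E1 + |c2|^2 * E2
= 0.694 * 1.73 + 0.306 * 7.59
= 1.2006 + 2.3225
= 3.5232 eV

3.5232


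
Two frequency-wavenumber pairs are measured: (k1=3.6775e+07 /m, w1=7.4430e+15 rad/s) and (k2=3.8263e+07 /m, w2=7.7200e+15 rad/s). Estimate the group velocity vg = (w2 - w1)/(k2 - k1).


vg = (w2 - w1) / (k2 - k1)
= (7.7200e+15 - 7.4430e+15) / (3.8263e+07 - 3.6775e+07)
= 2.7700e+14 / 1.4880e+06
= 1.8616e+08 m/s

1.8616e+08


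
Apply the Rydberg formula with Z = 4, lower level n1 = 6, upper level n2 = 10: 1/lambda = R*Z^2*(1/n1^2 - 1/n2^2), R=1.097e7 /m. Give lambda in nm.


1/lambda = R * Z^2 * (1/n1^2 - 1/n2^2)
= 1.097e7 * 4^2 * (1/6^2 - 1/10^2)
= 1.097e7 * 16 * (0.027778 - 0.01)
= 3.1204e+06 /m
lambda = 1 / 3.1204e+06
= 320.4763 nm

320.4763


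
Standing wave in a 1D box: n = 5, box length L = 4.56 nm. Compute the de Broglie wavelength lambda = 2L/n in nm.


lambda = 2L / n
= 2 * 4.56 / 5
= 9.12 / 5
= 1.824 nm

1.824


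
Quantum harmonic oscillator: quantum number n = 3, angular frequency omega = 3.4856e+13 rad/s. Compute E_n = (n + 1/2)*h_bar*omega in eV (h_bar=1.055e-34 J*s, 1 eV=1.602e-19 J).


E = (n + 1/2) * h_bar * omega
= (3 + 0.5) * 1.055e-34 * 3.4856e+13
= 3.5 * 3.6773e-21
= 1.2871e-20 J
= 0.0803 eV

0.0803


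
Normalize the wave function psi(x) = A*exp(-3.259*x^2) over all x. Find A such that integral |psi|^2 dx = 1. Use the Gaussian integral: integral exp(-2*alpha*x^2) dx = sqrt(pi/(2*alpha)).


integral |psi|^2 dx = A^2 * sqrt(pi/(2*alpha)) = 1
A^2 = sqrt(2*alpha/pi)
= sqrt(2 * 3.259 / pi)
= 1.440397
A = sqrt(1.440397)
= 1.2002

1.2002


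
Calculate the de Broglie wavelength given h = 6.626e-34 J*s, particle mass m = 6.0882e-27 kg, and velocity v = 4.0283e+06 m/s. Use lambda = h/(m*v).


lambda = h / (m * v)
= 6.626e-34 / (6.0882e-27 * 4.0283e+06)
= 6.626e-34 / 2.4525e-20
= 2.7017e-14 m

2.7017e-14


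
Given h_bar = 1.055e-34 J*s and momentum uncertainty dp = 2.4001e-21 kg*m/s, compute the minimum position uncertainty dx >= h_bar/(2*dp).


dx = h_bar / (2 * dp)
= 1.055e-34 / (2 * 2.4001e-21)
= 1.055e-34 / 4.8002e-21
= 2.1978e-14 m

2.1978e-14


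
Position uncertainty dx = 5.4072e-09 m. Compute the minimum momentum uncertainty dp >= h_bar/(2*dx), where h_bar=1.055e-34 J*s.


dp = h_bar / (2 * dx)
= 1.055e-34 / (2 * 5.4072e-09)
= 1.055e-34 / 1.0814e-08
= 9.7555e-27 kg*m/s

9.7555e-27


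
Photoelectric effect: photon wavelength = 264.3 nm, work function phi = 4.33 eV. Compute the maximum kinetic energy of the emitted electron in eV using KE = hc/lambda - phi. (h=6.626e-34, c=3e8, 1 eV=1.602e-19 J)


E_photon = hc / lambda
= (6.626e-34)(3e8) / (264.3e-9)
= 7.5210e-19 J
= 4.6948 eV
KE = E_photon - phi
= 4.6948 - 4.33
= 0.3648 eV

0.3648


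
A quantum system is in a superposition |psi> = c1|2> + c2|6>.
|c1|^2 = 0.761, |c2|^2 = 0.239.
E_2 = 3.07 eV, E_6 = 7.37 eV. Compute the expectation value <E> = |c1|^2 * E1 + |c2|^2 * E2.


<E> = |c1|^2 * E1 + |c2|^2 * E2
= 0.761 * 3.07 + 0.239 * 7.37
= 2.3363 + 1.7614
= 4.0977 eV

4.0977


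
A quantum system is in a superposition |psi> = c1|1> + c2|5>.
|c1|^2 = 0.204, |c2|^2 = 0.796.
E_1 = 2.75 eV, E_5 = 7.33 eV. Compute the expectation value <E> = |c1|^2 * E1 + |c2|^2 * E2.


<E> = |c1|^2 * E1 + |c2|^2 * E2
= 0.204 * 2.75 + 0.796 * 7.33
= 0.561 + 5.8347
= 6.3957 eV

6.3957


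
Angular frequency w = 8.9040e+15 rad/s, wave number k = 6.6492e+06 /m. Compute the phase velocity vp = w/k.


vp = w / k
= 8.9040e+15 / 6.6492e+06
= 1.3391e+09 m/s

1.3391e+09


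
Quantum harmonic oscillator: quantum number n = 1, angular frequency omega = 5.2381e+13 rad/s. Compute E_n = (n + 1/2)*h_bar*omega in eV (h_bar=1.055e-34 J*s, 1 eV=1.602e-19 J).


E = (n + 1/2) * h_bar * omega
= (1 + 0.5) * 1.055e-34 * 5.2381e+13
= 1.5 * 5.5262e-21
= 8.2893e-21 J
= 0.0517 eV

0.0517


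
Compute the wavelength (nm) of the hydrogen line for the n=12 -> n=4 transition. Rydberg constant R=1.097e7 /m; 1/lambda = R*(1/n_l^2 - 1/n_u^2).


1/lambda = R * (1/n_l^2 - 1/n_u^2)
= 1.097e7 * (1/4^2 - 1/12^2)
= 1.097e7 * (0.0625 - 0.006944)
= 1.097e7 * 0.055556
= 6.0944e+05 /m
lambda = 1 / 6.0944e+05 = 1640.8387 nm

1640.8387


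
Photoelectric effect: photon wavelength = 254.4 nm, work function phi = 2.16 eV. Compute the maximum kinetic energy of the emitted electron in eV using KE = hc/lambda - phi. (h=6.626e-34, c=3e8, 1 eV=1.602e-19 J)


E_photon = hc / lambda
= (6.626e-34)(3e8) / (254.4e-9)
= 7.8137e-19 J
= 4.8775 eV
KE = E_photon - phi
= 4.8775 - 2.16
= 2.7175 eV

2.7175


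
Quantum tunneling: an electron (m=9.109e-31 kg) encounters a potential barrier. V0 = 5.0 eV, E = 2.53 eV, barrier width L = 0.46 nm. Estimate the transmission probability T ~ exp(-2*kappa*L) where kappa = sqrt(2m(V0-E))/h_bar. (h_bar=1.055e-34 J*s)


V0 - E = 2.47 eV = 3.9569e-19 J
kappa = sqrt(2 * m * (V0-E)) / h_bar
= sqrt(2 * 9.109e-31 * 3.9569e-19) / 1.055e-34
= 8.0478e+09 /m
2*kappa*L = 2 * 8.0478e+09 * 0.46e-9
= 7.404
T = exp(-7.404) = 6.088226e-04

6.088226e-04


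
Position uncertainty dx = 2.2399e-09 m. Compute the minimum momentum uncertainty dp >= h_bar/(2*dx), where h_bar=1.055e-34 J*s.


dp = h_bar / (2 * dx)
= 1.055e-34 / (2 * 2.2399e-09)
= 1.055e-34 / 4.4798e-09
= 2.3550e-26 kg*m/s

2.3550e-26


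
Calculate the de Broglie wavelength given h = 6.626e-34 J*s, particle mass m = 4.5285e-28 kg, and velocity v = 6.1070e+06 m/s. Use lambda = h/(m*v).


lambda = h / (m * v)
= 6.626e-34 / (4.5285e-28 * 6.1070e+06)
= 6.626e-34 / 2.7656e-21
= 2.3959e-13 m

2.3959e-13


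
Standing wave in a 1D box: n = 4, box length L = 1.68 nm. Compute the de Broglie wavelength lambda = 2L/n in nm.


lambda = 2L / n
= 2 * 1.68 / 4
= 3.36 / 4
= 0.84 nm

0.84


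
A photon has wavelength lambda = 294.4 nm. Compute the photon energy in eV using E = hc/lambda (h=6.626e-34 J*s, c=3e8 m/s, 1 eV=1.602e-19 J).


E = hc / lambda
= (6.626e-34)(3e8) / (294.4e-9)
= 1.9878e-25 / 2.9440e-07
= 6.7520e-19 J
Converting to eV: 6.7520e-19 / 1.602e-19
= 4.2148 eV

4.2148


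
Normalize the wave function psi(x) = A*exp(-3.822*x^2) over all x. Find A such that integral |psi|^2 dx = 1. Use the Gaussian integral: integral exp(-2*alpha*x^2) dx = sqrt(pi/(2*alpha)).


integral |psi|^2 dx = A^2 * sqrt(pi/(2*alpha)) = 1
A^2 = sqrt(2*alpha/pi)
= sqrt(2 * 3.822 / pi)
= 1.559859
A = sqrt(1.559859)
= 1.2489

1.2489


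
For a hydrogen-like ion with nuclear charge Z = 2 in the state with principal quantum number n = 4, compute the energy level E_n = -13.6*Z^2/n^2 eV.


E_n = -13.6 * Z^2 / n^2
= -13.6 * 2^2 / 4^2
= -13.6 * 4 / 16
= -3.4 eV

-3.4


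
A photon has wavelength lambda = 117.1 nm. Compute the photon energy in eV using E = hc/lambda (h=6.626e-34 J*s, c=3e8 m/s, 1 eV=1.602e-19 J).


E = hc / lambda
= (6.626e-34)(3e8) / (117.1e-9)
= 1.9878e-25 / 1.1710e-07
= 1.6975e-18 J
Converting to eV: 1.6975e-18 / 1.602e-19
= 10.5963 eV

10.5963


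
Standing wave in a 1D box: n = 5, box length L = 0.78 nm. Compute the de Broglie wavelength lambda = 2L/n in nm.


lambda = 2L / n
= 2 * 0.78 / 5
= 1.56 / 5
= 0.312 nm

0.312


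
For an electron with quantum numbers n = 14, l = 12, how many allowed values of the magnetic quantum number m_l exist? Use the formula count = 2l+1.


m_l ranges from -l to +l in integer steps
So m_l goes from -12 to +12
Count = 2l + 1 = 2*12 + 1
= 25

25


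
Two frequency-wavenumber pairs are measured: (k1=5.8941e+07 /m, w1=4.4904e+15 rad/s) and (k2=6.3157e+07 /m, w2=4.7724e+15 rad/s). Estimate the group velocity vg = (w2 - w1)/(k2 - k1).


vg = (w2 - w1) / (k2 - k1)
= (4.7724e+15 - 4.4904e+15) / (6.3157e+07 - 5.8941e+07)
= 2.8200e+14 / 4.2160e+06
= 6.6888e+07 m/s

6.6888e+07


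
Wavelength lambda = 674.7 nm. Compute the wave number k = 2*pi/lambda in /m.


k = 2 * pi / lambda
= 6.2832 / (674.7e-9)
= 6.2832 / 6.7470e-07
= 9.3126e+06 /m

9.3126e+06


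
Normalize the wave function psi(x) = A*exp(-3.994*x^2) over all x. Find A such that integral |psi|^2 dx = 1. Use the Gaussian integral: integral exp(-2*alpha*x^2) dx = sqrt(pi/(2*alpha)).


integral |psi|^2 dx = A^2 * sqrt(pi/(2*alpha)) = 1
A^2 = sqrt(2*alpha/pi)
= sqrt(2 * 3.994 / pi)
= 1.594572
A = sqrt(1.594572)
= 1.2628

1.2628


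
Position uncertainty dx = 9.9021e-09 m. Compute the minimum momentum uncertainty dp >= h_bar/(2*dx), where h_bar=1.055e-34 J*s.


dp = h_bar / (2 * dx)
= 1.055e-34 / (2 * 9.9021e-09)
= 1.055e-34 / 1.9804e-08
= 5.3272e-27 kg*m/s

5.3272e-27


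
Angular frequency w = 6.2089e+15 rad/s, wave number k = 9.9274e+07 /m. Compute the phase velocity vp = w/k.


vp = w / k
= 6.2089e+15 / 9.9274e+07
= 6.2543e+07 m/s

6.2543e+07


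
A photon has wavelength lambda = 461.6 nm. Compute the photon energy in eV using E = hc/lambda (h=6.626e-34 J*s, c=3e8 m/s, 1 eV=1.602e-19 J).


E = hc / lambda
= (6.626e-34)(3e8) / (461.6e-9)
= 1.9878e-25 / 4.6160e-07
= 4.3063e-19 J
Converting to eV: 4.3063e-19 / 1.602e-19
= 2.6881 eV

2.6881


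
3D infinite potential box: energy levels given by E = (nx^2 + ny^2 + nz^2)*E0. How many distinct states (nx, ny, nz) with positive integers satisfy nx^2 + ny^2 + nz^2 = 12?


Enumerate all (nx, ny, nz) with nx^2 + ny^2 + nz^2 = 12:
(2,2,2)
Total degeneracy = 1

1


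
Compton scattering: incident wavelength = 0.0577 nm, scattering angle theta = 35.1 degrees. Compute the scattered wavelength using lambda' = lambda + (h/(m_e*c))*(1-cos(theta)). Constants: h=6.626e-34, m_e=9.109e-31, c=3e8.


Compton wavelength: h/(m_e*c) = 2.4247e-12 m
d_lambda = 2.4247e-12 * (1 - cos(35.1 deg))
= 2.4247e-12 * 0.18185
= 4.4093e-13 m = 0.000441 nm
lambda' = 0.0577 + 0.000441
= 0.058141 nm

0.058141


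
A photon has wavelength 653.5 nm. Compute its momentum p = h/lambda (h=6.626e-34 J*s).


p = h / lambda
= 6.626e-34 / (653.5e-9)
= 6.626e-34 / 6.5350e-07
= 1.0139e-27 kg*m/s

1.0139e-27


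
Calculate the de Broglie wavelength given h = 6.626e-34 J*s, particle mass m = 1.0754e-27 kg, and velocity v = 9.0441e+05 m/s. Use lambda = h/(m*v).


lambda = h / (m * v)
= 6.626e-34 / (1.0754e-27 * 9.0441e+05)
= 6.626e-34 / 9.7260e-22
= 6.8126e-13 m

6.8126e-13


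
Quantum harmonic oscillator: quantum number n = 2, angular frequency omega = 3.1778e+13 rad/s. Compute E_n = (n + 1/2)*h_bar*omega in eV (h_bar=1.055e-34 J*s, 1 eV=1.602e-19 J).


E = (n + 1/2) * h_bar * omega
= (2 + 0.5) * 1.055e-34 * 3.1778e+13
= 2.5 * 3.3526e-21
= 8.3814e-21 J
= 0.0523 eV

0.0523


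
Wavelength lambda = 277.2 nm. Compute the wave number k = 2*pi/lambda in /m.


k = 2 * pi / lambda
= 6.2832 / (277.2e-9)
= 6.2832 / 2.7720e-07
= 2.2667e+07 /m

2.2667e+07


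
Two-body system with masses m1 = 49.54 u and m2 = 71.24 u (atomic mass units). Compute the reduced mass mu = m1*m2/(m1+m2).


mu = m1 * m2 / (m1 + m2)
= 49.54 * 71.24 / (49.54 + 71.24)
= 3529.2296 / 120.78
= 29.2203 u

29.2203


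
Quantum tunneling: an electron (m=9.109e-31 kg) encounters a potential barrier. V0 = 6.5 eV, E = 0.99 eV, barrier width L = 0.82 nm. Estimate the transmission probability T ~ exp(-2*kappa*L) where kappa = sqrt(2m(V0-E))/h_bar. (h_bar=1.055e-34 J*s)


V0 - E = 5.51 eV = 8.8270e-19 J
kappa = sqrt(2 * m * (V0-E)) / h_bar
= sqrt(2 * 9.109e-31 * 8.8270e-19) / 1.055e-34
= 1.2020e+10 /m
2*kappa*L = 2 * 1.2020e+10 * 0.82e-9
= 19.7128
T = exp(-19.7128) = 2.746821e-09

2.746821e-09


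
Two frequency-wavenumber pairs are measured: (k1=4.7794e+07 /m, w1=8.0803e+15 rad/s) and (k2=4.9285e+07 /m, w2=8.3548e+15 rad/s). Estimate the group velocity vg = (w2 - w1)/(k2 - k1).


vg = (w2 - w1) / (k2 - k1)
= (8.3548e+15 - 8.0803e+15) / (4.9285e+07 - 4.7794e+07)
= 2.7450e+14 / 1.4910e+06
= 1.8410e+08 m/s

1.8410e+08


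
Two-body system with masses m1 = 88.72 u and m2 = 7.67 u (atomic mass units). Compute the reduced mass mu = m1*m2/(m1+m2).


mu = m1 * m2 / (m1 + m2)
= 88.72 * 7.67 / (88.72 + 7.67)
= 680.4824 / 96.39
= 7.0597 u

7.0597


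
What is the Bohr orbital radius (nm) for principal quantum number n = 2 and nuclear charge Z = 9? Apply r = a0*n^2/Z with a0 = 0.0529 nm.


r = a0 * n^2 / Z
= 0.0529 * 2^2 / 9
= 0.0529 * 4 / 9
= 0.0235 nm

0.0235


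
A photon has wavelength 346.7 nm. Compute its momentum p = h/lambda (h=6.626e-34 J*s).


p = h / lambda
= 6.626e-34 / (346.7e-9)
= 6.626e-34 / 3.4670e-07
= 1.9112e-27 kg*m/s

1.9112e-27


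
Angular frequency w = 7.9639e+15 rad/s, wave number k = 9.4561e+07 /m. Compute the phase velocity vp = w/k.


vp = w / k
= 7.9639e+15 / 9.4561e+07
= 8.4220e+07 m/s

8.4220e+07


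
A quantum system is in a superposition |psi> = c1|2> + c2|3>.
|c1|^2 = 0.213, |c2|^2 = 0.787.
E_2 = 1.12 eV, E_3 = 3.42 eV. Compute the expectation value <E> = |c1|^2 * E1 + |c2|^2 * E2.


<E> = |c1|^2 * E1 + |c2|^2 * E2
= 0.213 * 1.12 + 0.787 * 3.42
= 0.2386 + 2.6915
= 2.9301 eV

2.9301


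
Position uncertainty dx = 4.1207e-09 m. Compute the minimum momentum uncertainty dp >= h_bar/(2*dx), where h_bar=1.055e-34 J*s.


dp = h_bar / (2 * dx)
= 1.055e-34 / (2 * 4.1207e-09)
= 1.055e-34 / 8.2414e-09
= 1.2801e-26 kg*m/s

1.2801e-26


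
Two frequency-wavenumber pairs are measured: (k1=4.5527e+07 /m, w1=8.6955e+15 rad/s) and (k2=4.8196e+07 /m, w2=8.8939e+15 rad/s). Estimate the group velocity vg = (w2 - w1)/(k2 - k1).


vg = (w2 - w1) / (k2 - k1)
= (8.8939e+15 - 8.6955e+15) / (4.8196e+07 - 4.5527e+07)
= 1.9840e+14 / 2.6690e+06
= 7.4335e+07 m/s

7.4335e+07


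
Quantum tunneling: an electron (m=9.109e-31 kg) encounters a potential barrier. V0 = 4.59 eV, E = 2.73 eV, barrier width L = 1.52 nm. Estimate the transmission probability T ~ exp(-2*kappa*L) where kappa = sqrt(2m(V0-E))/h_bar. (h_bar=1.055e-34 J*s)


V0 - E = 1.86 eV = 2.9797e-19 J
kappa = sqrt(2 * m * (V0-E)) / h_bar
= sqrt(2 * 9.109e-31 * 2.9797e-19) / 1.055e-34
= 6.9837e+09 /m
2*kappa*L = 2 * 6.9837e+09 * 1.52e-9
= 21.2305
T = exp(-21.2305) = 6.021888e-10

6.021888e-10


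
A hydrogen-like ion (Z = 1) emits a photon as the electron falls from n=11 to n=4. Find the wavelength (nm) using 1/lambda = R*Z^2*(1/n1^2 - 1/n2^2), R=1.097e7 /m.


1/lambda = R * Z^2 * (1/n1^2 - 1/n2^2)
= 1.097e7 * 1^2 * (1/4^2 - 1/11^2)
= 1.097e7 * 1 * (0.0625 - 0.008264)
= 5.9496e+05 /m
lambda = 1 / 5.9496e+05
= 1680.7744 nm

1680.7744


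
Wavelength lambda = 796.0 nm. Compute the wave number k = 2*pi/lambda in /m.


k = 2 * pi / lambda
= 6.2832 / (796.0e-9)
= 6.2832 / 7.9600e-07
= 7.8934e+06 /m

7.8934e+06


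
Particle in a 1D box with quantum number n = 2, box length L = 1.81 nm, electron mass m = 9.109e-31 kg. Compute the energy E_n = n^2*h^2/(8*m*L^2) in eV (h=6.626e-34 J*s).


E = n^2 * h^2 / (8 * m * L^2)
= 2^2 * (6.626e-34)^2 / (8 * 9.109e-31 * (1.81e-9)^2)
= 4 * 4.3904e-67 / (8 * 9.109e-31 * 3.2761e-18)
= 7.3561e-20 J
= 0.4592 eV

0.4592


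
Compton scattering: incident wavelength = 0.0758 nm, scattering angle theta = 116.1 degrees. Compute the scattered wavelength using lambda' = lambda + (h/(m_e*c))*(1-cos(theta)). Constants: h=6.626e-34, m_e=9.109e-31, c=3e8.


Compton wavelength: h/(m_e*c) = 2.4247e-12 m
d_lambda = 2.4247e-12 * (1 - cos(116.1 deg))
= 2.4247e-12 * 1.439939
= 3.4914e-12 m = 0.003491 nm
lambda' = 0.0758 + 0.003491
= 0.079291 nm

0.079291


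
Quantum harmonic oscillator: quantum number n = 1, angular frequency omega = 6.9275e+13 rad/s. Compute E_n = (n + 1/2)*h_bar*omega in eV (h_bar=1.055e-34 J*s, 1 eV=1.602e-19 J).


E = (n + 1/2) * h_bar * omega
= (1 + 0.5) * 1.055e-34 * 6.9275e+13
= 1.5 * 7.3085e-21
= 1.0963e-20 J
= 0.0684 eV

0.0684


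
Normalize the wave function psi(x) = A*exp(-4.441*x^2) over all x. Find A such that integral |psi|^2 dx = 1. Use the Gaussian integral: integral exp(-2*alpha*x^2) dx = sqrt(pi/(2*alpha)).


integral |psi|^2 dx = A^2 * sqrt(pi/(2*alpha)) = 1
A^2 = sqrt(2*alpha/pi)
= sqrt(2 * 4.441 / pi)
= 1.681436
A = sqrt(1.681436)
= 1.2967

1.2967


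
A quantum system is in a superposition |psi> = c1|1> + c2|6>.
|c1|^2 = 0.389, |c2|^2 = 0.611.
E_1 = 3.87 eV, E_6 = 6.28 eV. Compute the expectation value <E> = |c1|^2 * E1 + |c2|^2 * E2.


<E> = |c1|^2 * E1 + |c2|^2 * E2
= 0.389 * 3.87 + 0.611 * 6.28
= 1.5054 + 3.8371
= 5.3425 eV

5.3425


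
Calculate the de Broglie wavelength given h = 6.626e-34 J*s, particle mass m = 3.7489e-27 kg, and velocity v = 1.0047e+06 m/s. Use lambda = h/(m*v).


lambda = h / (m * v)
= 6.626e-34 / (3.7489e-27 * 1.0047e+06)
= 6.626e-34 / 3.7665e-21
= 1.7592e-13 m

1.7592e-13


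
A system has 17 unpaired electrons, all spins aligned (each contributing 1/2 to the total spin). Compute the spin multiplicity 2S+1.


Total spin S = N * (1/2) = 17 * 0.5 = 8.5
Spin multiplicity = 2S + 1
= 2 * 8.5 + 1
= 18

18


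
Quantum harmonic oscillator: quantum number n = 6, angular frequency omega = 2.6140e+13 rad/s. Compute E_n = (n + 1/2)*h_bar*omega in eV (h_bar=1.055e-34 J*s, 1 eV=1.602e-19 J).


E = (n + 1/2) * h_bar * omega
= (6 + 0.5) * 1.055e-34 * 2.6140e+13
= 6.5 * 2.7578e-21
= 1.7926e-20 J
= 0.1119 eV

0.1119


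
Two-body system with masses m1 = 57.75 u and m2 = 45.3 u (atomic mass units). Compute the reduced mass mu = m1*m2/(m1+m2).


mu = m1 * m2 / (m1 + m2)
= 57.75 * 45.3 / (57.75 + 45.3)
= 2616.075 / 103.05
= 25.3865 u

25.3865


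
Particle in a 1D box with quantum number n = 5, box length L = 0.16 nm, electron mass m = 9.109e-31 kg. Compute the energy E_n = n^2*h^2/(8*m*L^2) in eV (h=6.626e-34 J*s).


E = n^2 * h^2 / (8 * m * L^2)
= 5^2 * (6.626e-34)^2 / (8 * 9.109e-31 * (0.16e-9)^2)
= 25 * 4.3904e-67 / (8 * 9.109e-31 * 2.5600e-20)
= 5.8836e-17 J
= 367.2651 eV

367.2651


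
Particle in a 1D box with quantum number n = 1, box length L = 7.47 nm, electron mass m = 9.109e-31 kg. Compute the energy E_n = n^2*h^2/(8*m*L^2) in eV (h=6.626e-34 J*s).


E = n^2 * h^2 / (8 * m * L^2)
= 1^2 * (6.626e-34)^2 / (8 * 9.109e-31 * (7.47e-9)^2)
= 1 * 4.3904e-67 / (8 * 9.109e-31 * 5.5801e-17)
= 1.0797e-21 J
= 0.0067 eV

0.0067


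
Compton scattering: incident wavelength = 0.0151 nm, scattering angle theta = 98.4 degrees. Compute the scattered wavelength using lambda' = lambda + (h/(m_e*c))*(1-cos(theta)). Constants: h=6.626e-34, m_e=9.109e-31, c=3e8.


Compton wavelength: h/(m_e*c) = 2.4247e-12 m
d_lambda = 2.4247e-12 * (1 - cos(98.4 deg))
= 2.4247e-12 * 1.146083
= 2.7789e-12 m = 0.002779 nm
lambda' = 0.0151 + 0.002779
= 0.017879 nm

0.017879


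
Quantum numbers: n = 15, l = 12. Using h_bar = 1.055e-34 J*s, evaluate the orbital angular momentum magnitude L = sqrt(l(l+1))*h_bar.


L = sqrt(l*(l+1)) * h_bar
= sqrt(12 * 13) * 1.055e-34
= sqrt(156) * 1.055e-34
= 12.49 * 1.055e-34
= 1.3177e-33 J*s

1.3177e-33


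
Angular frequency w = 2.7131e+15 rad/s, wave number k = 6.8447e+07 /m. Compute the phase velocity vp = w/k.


vp = w / k
= 2.7131e+15 / 6.8447e+07
= 3.9638e+07 m/s

3.9638e+07


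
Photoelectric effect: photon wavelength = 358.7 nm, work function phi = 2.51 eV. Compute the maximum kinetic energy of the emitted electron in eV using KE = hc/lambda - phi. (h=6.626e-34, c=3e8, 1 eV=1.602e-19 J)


E_photon = hc / lambda
= (6.626e-34)(3e8) / (358.7e-9)
= 5.5417e-19 J
= 3.4592 eV
KE = E_photon - phi
= 3.4592 - 2.51
= 0.9492 eV

0.9492


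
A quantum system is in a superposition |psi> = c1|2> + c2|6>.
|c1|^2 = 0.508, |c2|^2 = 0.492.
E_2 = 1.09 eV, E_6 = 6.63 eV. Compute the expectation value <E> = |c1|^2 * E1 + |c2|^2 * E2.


<E> = |c1|^2 * E1 + |c2|^2 * E2
= 0.508 * 1.09 + 0.492 * 6.63
= 0.5537 + 3.262
= 3.8157 eV

3.8157


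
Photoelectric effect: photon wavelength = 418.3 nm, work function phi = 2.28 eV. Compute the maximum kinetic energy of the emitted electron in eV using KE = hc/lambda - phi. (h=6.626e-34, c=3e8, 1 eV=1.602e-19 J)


E_photon = hc / lambda
= (6.626e-34)(3e8) / (418.3e-9)
= 4.7521e-19 J
= 2.9663 eV
KE = E_photon - phi
= 2.9663 - 2.28
= 0.6863 eV

0.6863


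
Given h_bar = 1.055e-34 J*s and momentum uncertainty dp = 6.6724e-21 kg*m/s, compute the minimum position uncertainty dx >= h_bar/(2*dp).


dx = h_bar / (2 * dp)
= 1.055e-34 / (2 * 6.6724e-21)
= 1.055e-34 / 1.3345e-20
= 7.9057e-15 m

7.9057e-15


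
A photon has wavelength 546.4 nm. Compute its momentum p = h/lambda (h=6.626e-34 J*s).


p = h / lambda
= 6.626e-34 / (546.4e-9)
= 6.626e-34 / 5.4640e-07
= 1.2127e-27 kg*m/s

1.2127e-27


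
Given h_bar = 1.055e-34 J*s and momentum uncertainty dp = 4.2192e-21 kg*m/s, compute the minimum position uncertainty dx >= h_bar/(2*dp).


dx = h_bar / (2 * dp)
= 1.055e-34 / (2 * 4.2192e-21)
= 1.055e-34 / 8.4384e-21
= 1.2502e-14 m

1.2502e-14


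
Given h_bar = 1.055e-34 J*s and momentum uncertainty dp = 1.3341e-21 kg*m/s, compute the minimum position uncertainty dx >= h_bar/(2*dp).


dx = h_bar / (2 * dp)
= 1.055e-34 / (2 * 1.3341e-21)
= 1.055e-34 / 2.6682e-21
= 3.9540e-14 m

3.9540e-14


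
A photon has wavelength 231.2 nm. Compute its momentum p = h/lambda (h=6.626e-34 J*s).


p = h / lambda
= 6.626e-34 / (231.2e-9)
= 6.626e-34 / 2.3120e-07
= 2.8659e-27 kg*m/s

2.8659e-27


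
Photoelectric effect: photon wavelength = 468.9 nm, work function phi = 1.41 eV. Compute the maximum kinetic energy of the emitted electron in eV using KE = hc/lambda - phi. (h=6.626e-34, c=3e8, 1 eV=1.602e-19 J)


E_photon = hc / lambda
= (6.626e-34)(3e8) / (468.9e-9)
= 4.2393e-19 J
= 2.6462 eV
KE = E_photon - phi
= 2.6462 - 1.41
= 1.2362 eV

1.2362


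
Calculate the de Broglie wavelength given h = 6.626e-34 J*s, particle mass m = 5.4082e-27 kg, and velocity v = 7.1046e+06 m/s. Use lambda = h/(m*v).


lambda = h / (m * v)
= 6.626e-34 / (5.4082e-27 * 7.1046e+06)
= 6.626e-34 / 3.8423e-20
= 1.7245e-14 m

1.7245e-14


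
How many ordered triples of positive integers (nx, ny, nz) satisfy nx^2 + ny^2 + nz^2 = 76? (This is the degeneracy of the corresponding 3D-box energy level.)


Enumerate all (nx, ny, nz) with nx^2 + ny^2 + nz^2 = 76:
(2,6,6)
(6,2,6)
(6,6,2)
Total degeneracy = 3

3


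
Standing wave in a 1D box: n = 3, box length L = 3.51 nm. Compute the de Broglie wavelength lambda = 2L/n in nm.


lambda = 2L / n
= 2 * 3.51 / 3
= 7.02 / 3
= 2.34 nm

2.34


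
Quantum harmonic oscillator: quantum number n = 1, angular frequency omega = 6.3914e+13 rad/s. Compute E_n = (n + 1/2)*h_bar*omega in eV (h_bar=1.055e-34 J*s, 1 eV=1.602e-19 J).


E = (n + 1/2) * h_bar * omega
= (1 + 0.5) * 1.055e-34 * 6.3914e+13
= 1.5 * 6.7429e-21
= 1.0114e-20 J
= 0.0631 eV

0.0631


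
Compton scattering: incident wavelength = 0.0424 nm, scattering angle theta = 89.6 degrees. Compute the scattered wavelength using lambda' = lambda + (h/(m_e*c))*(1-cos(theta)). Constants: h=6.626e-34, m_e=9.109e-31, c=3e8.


Compton wavelength: h/(m_e*c) = 2.4247e-12 m
d_lambda = 2.4247e-12 * (1 - cos(89.6 deg))
= 2.4247e-12 * 0.993019
= 2.4078e-12 m = 0.002408 nm
lambda' = 0.0424 + 0.002408
= 0.044808 nm

0.044808


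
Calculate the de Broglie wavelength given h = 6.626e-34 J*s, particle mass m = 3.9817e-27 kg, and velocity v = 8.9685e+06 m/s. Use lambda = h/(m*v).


lambda = h / (m * v)
= 6.626e-34 / (3.9817e-27 * 8.9685e+06)
= 6.626e-34 / 3.5710e-20
= 1.8555e-14 m

1.8555e-14


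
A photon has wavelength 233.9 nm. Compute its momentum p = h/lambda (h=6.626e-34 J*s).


p = h / lambda
= 6.626e-34 / (233.9e-9)
= 6.626e-34 / 2.3390e-07
= 2.8328e-27 kg*m/s

2.8328e-27


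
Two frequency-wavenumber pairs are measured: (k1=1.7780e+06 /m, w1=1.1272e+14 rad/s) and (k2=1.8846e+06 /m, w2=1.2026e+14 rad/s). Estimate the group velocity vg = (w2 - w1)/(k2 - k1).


vg = (w2 - w1) / (k2 - k1)
= (1.2026e+14 - 1.1272e+14) / (1.8846e+06 - 1.7780e+06)
= 7.5400e+12 / 1.0660e+05
= 7.0732e+07 m/s

7.0732e+07


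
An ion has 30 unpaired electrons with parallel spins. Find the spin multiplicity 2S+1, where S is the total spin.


Total spin S = N * (1/2) = 30 * 0.5 = 15.0
Spin multiplicity = 2S + 1
= 2 * 15.0 + 1
= 31

31


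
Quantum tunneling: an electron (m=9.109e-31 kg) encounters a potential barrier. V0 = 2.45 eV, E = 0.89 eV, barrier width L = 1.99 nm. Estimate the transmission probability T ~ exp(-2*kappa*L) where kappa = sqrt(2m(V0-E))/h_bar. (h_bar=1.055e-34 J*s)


V0 - E = 1.56 eV = 2.4991e-19 J
kappa = sqrt(2 * m * (V0-E)) / h_bar
= sqrt(2 * 9.109e-31 * 2.4991e-19) / 1.055e-34
= 6.3957e+09 /m
2*kappa*L = 2 * 6.3957e+09 * 1.99e-9
= 25.4551
T = exp(-25.4551) = 8.810447e-12

8.810447e-12


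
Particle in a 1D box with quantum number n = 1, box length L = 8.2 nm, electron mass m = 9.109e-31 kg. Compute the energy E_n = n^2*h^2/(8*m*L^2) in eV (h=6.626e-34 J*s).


E = n^2 * h^2 / (8 * m * L^2)
= 1^2 * (6.626e-34)^2 / (8 * 9.109e-31 * (8.2e-9)^2)
= 1 * 4.3904e-67 / (8 * 9.109e-31 * 6.7240e-17)
= 8.9601e-22 J
= 0.0056 eV

0.0056


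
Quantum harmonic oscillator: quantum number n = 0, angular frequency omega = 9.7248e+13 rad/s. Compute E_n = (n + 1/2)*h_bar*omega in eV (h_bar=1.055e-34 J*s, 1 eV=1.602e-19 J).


E = (n + 1/2) * h_bar * omega
= (0 + 0.5) * 1.055e-34 * 9.7248e+13
= 0.5 * 1.0260e-20
= 5.1298e-21 J
= 0.032 eV

0.032


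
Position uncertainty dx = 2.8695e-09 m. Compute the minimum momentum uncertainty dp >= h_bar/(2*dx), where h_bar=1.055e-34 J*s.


dp = h_bar / (2 * dx)
= 1.055e-34 / (2 * 2.8695e-09)
= 1.055e-34 / 5.7390e-09
= 1.8383e-26 kg*m/s

1.8383e-26


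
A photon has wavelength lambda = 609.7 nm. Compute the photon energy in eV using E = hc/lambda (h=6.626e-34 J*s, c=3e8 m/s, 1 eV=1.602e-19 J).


E = hc / lambda
= (6.626e-34)(3e8) / (609.7e-9)
= 1.9878e-25 / 6.0970e-07
= 3.2603e-19 J
Converting to eV: 3.2603e-19 / 1.602e-19
= 2.0351 eV

2.0351


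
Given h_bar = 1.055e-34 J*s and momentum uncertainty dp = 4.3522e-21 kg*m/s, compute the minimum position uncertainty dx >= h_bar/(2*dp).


dx = h_bar / (2 * dp)
= 1.055e-34 / (2 * 4.3522e-21)
= 1.055e-34 / 8.7044e-21
= 1.2120e-14 m

1.2120e-14


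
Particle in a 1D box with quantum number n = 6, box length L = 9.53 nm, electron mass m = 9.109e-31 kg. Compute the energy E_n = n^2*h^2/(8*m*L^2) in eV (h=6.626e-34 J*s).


E = n^2 * h^2 / (8 * m * L^2)
= 6^2 * (6.626e-34)^2 / (8 * 9.109e-31 * (9.53e-9)^2)
= 36 * 4.3904e-67 / (8 * 9.109e-31 * 9.0821e-17)
= 2.3881e-20 J
= 0.1491 eV

0.1491


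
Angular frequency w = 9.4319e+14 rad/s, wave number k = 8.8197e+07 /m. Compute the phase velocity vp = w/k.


vp = w / k
= 9.4319e+14 / 8.8197e+07
= 1.0694e+07 m/s

1.0694e+07


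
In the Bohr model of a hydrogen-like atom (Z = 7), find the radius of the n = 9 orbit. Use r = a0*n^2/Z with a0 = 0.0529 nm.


r = a0 * n^2 / Z
= 0.0529 * 9^2 / 7
= 0.0529 * 81 / 7
= 0.6121 nm

0.6121


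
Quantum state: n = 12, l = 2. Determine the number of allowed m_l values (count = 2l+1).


m_l ranges from -l to +l in integer steps
So m_l goes from -2 to +2
Count = 2l + 1 = 2*2 + 1
= 5

5


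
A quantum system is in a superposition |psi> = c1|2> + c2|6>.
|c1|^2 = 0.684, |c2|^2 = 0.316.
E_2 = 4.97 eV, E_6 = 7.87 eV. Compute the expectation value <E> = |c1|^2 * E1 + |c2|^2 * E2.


<E> = |c1|^2 * E1 + |c2|^2 * E2
= 0.684 * 4.97 + 0.316 * 7.87
= 3.3995 + 2.4869
= 5.8864 eV

5.8864
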